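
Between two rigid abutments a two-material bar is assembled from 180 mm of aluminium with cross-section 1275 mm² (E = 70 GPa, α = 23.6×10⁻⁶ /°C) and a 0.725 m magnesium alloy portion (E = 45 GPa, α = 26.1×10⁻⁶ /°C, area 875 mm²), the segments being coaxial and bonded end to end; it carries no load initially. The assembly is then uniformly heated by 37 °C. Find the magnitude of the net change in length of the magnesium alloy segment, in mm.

With the walls removed the bar would change length by δ_free = Σ αᵢΔT Lᵢ = 23.6×10⁻⁶×37×180 + 26.1×10⁻⁶×37×725 = 0.8573 mm.
The walls prevent any net length change, so an axial force P (same in every segment) develops. Compatibility: P · Σ Lᵢ/(AᵢEᵢ) = δ_free.
The series flexibility is Σ Lᵢ/(AᵢEᵢ) = 180/(1275×70×10³) + 725/(875×45×10³) = 2.043×10⁻⁵ mm/N.
So P = 0.8573 / 2.043×10⁻⁵ = 41.96 kN, compressive.
For the magnesium alloy segment, free thermal change = 26.1×10⁻⁶×37×725 = 0.7001 mm and elastic change from P = 41960×725/(875×45×10³) = 0.7727 mm; these oppose, so the net change is 0.0725 mm (segment shortens).

|ΔL| ≈ 0.0725 mm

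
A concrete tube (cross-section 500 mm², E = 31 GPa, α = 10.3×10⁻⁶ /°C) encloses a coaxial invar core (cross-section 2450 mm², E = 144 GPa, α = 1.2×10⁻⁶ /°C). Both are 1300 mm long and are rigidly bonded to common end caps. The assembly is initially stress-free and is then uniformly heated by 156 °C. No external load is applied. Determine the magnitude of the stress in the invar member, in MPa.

σ ≈ 8.6 MPa (tensile)

Both members must finish at the same length. With the larger α, the concrete tends to over-expand; the plates restrain it, putting the concrete in compression and the invar in tension. With no external load the two internal forces are equal and opposite, magnitude P.
Compatibility of the two members (thermal + elastic change equal): (α₁ − α₂)ΔT = P·[1/(A₁E₁) + 1/(A₂E₂)].
|α₁ − α₂|·ΔT = 9.1×10⁻⁶ × 156 = 0.00142.
1/(A₁E₁) + 1/(A₂E₂) = 1/(500×31×10³) + 1/(2450×144×10³) = 6.735×10⁻⁸ N⁻¹.
So P = 0.00142 / 6.735×10⁻⁸ = 21.08 kN.
σ_{invar} = P/A₂ = 21080/2450 = 8.603 MPa, tensile.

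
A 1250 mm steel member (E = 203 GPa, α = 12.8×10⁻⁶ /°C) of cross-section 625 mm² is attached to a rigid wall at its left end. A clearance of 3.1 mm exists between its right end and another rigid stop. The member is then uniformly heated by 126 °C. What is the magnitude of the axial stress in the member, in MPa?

Unrestrained expansion: δ_free = αΔT L = 12.8×10⁻⁶ × 126 × 1250 = 2.016 mm.
Since δ_free = 2.02 mm is less than the 3.1 mm gap, the member never touches the wall. No axial force develops.

σ ≈ 0 MPa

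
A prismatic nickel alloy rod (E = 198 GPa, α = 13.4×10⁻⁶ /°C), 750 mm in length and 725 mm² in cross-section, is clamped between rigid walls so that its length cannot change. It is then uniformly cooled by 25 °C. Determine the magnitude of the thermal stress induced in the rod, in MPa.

σ ≈ 66.3 MPa (tensile)

Because both ends are immovable the net strain is zero, and the suppressed thermal strain is αΔT = 13.4×10⁻⁶ × 25 = 335×10⁻⁶.
The stress required to suppress this strain is σ = Eε = 198×10³ × 335×10⁻⁶ = 66.33 MPa, tensile since the rod is trying to contract.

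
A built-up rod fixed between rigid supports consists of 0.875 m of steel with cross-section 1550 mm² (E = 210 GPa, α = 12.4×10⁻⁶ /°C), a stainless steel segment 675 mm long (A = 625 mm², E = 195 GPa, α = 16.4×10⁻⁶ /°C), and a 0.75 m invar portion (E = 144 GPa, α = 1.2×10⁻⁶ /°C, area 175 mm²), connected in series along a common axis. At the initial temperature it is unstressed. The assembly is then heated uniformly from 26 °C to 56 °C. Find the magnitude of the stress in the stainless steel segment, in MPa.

σ ≈ 28.8 MPa (compressive)

If the supports were absent, the total length change would be Σ αᵢΔT Lᵢ = 12.4×10⁻⁶×30×875 + 16.4×10⁻⁶×30×675 + 1.2×10⁻⁶×30×750 = 0.6846 mm.
The walls prevent any net length change, so an axial force P (same in every segment) develops. Compatibility: P · Σ Lᵢ/(AᵢEᵢ) = δ_free.
Σ Lᵢ/(AᵢEᵢ) = 875/(1550×210×10³) + 675/(625×195×10³) + 750/(175×144×10³) = 3.799×10⁻⁵ mm/N.
So P = 0.6846 / 3.799×10⁻⁵ = 18.02 kN, compressive.
σ_{stainless steel} = P / A = 18020 / 625 = 28.83 MPa.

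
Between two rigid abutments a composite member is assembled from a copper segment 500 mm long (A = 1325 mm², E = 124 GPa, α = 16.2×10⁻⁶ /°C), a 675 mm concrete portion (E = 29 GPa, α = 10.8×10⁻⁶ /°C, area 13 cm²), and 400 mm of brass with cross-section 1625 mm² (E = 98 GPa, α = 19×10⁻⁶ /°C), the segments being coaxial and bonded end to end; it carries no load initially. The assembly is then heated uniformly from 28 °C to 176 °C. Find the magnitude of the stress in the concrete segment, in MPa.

σ ≈ 112 MPa (compressive)

Free thermal expansion of the whole bar: Σ αᵢΔT Lᵢ = 16.2×10⁻⁶×148×500 + 10.8×10⁻⁶×148×675 + 19×10⁻⁶×148×400 = 3.403 mm.
The walls prevent any net length change, so an axial force P (same in every segment) develops. Compatibility: P · Σ Lᵢ/(AᵢEᵢ) = δ_free.
The series flexibility is Σ Lᵢ/(AᵢEᵢ) = 500/(1325×124×10³) + 675/(1300×29×10³) + 400/(1625×98×10³) = 2.346×10⁻⁵ mm/N.
P = 3.403 / 2.346×10⁻⁵ = 145000 N = 145 kN, compressive.
σ_{concrete} = P / A = 145000 / 1300 = 111.6 MPa.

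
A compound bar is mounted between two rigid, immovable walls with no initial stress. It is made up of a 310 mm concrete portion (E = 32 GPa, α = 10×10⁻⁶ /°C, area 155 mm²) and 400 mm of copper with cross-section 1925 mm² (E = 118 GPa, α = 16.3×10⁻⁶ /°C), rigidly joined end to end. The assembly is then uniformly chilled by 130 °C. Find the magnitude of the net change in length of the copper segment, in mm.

If the supports were absent, the total length change would be Σ αᵢΔT Lᵢ = 10×10⁻⁶×130×310 + 16.3×10⁻⁶×130×400 = 1.251 mm.
The rigid supports impose zero overall length change; the single axial force P common to all segments must satisfy P Σ Lᵢ/(AᵢEᵢ) = δ_free.
Σ Lᵢ/(AᵢEᵢ) = 310/(155×32×10³) + 400/(1925×118×10³) = 6.426×10⁻⁵ mm/N.
P = 1.251 / 6.426×10⁻⁵ = 19460 N = 19.46 kN, tensile.
For the copper segment, free thermal change = 16.3×10⁻⁶×130×400 = 0.8476 mm and elastic change from P = 19460×400/(1925×118×10³) = 0.03427 mm; these oppose, so the net change is 0.813 mm (segment shortens).

|ΔL| ≈ 0.813 mm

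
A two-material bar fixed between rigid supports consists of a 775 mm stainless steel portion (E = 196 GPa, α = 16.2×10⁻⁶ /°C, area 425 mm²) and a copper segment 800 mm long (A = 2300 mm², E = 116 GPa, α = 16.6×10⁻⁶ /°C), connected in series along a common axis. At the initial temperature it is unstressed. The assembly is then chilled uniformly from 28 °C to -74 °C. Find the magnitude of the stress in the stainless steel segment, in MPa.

If the supports were absent, the total length change would be Σ αᵢΔT Lᵢ = 16.2×10⁻⁶×102×775 + 16.6×10⁻⁶×102×800 = 2.635 mm.
The rigid supports impose zero overall length change; the single axial force P common to all segments must satisfy P Σ Lᵢ/(AᵢEᵢ) = δ_free.
Σ Lᵢ/(AᵢEᵢ) = 775/(425×196×10³) + 800/(2300×116×10³) = 1.23×10⁻⁵ mm/N.
So P = 2.635 / 1.23×10⁻⁵ = 214.2 kN, tensile.
σ_{stainless steel} = P / A = 214200 / 425 = 504 MPa.

σ ≈ 504 MPa (tensile)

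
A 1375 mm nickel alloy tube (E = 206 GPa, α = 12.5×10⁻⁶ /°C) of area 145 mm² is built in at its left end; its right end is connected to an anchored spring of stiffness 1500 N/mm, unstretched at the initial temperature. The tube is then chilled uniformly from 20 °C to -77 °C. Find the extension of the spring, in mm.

δ ≈ 1.56 mm

If the spring were absent the tube would shorten by αΔT L = 12.5×10⁻⁶ × 97 × 1375 = 1.667 mm.
With a force P in the spring, the elastic change of the tube is PL/(AE) and that of the spring is P/k; compatibility requires their sum to equal δ_free.
So P = δ_free / [L/(AE) + 1/k] = 1.667 / [ 1375/(145×206×10³) + 1/(1500) ].
P = 1.667 / 0.0007127 = 2339 N.
Spring extension = P/k = 2339/(1500) = 1.56 mm.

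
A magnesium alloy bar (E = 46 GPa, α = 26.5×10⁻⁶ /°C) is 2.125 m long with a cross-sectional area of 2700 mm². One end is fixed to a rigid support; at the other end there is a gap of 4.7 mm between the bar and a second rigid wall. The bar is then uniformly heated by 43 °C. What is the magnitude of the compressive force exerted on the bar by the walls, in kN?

Free thermal elongation = αΔT L = 26.5×10⁻⁶ × 43 × 2125 = 2.421 mm.
This is smaller than the 4.7 mm clearance, so the bar expands freely without reaching the stop — the stress is zero.

P ≈ 0 kN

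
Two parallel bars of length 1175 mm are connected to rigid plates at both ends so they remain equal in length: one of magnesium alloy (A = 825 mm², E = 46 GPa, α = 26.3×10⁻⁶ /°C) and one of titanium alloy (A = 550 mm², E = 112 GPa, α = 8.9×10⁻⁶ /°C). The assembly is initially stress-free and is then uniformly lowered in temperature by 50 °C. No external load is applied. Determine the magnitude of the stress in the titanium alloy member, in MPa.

Both members must finish at the same length. With the larger α, the magnesium alloy tends to over-contract; the plates restrain it, putting the magnesium alloy in tension and the titanium alloy in compression. With no external load the two internal forces are equal and opposite, magnitude P.
Compatibility of the two members (thermal + elastic change equal): (α₁ − α₂)ΔT = P·[1/(A₁E₁) + 1/(A₂E₂)].
|α₁ − α₂|·ΔT = 17.4×10⁻⁶ × 50 = 0.00087.
1/(A₁E₁) + 1/(A₂E₂) = 1/(825×46×10³) + 1/(550×112×10³) = 4.258×10⁻⁸ N⁻¹.
P = 0.00087 / 4.258×10⁻⁸ = 20430 N = 20.43 kN.
σ_{titanium alloy} = P/A₂ = 20430/550 = 37.15 MPa, compressive.

σ ≈ 37.1 MPa (compressive)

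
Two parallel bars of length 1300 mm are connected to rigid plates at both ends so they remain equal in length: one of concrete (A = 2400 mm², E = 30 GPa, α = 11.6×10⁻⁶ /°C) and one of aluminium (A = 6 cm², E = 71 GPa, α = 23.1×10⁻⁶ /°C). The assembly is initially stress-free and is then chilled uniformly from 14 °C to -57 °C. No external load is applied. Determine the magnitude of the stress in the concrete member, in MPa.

Both members must finish at the same length. With the larger α, the aluminium tends to over-contract; the plates restrain it, putting the aluminium in tension and the concrete in compression. With no external load the two internal forces are equal and opposite, magnitude P.
Setting the final lengths equal and cancelling L: (α₁ − α₂)ΔT = P/(A₁E₁) + P/(A₂E₂).
|α₁ − α₂|·ΔT = 11.5×10⁻⁶ × 71 = 0.0008165.
1/(A₁E₁) + 1/(A₂E₂) = 1/(2400×30×10³) + 1/(600×71×10³) = 3.736×10⁻⁸ N⁻¹.
P = 0.0008165 / 3.736×10⁻⁸ = 21850 N = 21.85 kN.
σ_{concrete} = P/A₁ = 21850/2400 = 9.105 MPa, compressive.

σ ≈ 9.11 MPa (compressive)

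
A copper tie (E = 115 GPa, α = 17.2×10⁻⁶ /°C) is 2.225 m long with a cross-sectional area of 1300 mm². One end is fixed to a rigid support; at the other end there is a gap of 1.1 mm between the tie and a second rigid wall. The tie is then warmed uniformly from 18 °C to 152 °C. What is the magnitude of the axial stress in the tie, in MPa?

Free thermal elongation = αΔT L = 17.2×10⁻⁶ × 134 × 2225 = 5.128 mm.
After closing the 1.1 mm clearance, 5.128 − 1.1 = 4.028 mm of expansion remains to be suppressed by the wall.
Compatibility: PL/(AE) = 4.028 mm, so σ = P/A = E × (4.028/2225) = 208.2 MPa.

σ ≈ 208 MPa (compressive)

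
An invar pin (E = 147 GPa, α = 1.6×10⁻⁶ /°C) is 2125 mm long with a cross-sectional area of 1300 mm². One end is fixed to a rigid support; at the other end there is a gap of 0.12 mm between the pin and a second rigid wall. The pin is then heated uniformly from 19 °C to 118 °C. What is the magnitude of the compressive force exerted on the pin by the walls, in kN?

Free thermal elongation = αΔT L = 1.6×10⁻⁶ × 99 × 2125 = 0.3366 mm.
The gap closes (δ_free > 0.12 mm) and the wall then resists a further 0.3366 − 0.12 = 0.2166 mm of expansion.
Compatibility: PL/(AE) = 0.2166 mm, so σ = P/A = E × (0.2166/2125) = 14.98 MPa.
P = σA = 14.98 × 1300 = 19.48 kN.

P ≈ 19.5 kN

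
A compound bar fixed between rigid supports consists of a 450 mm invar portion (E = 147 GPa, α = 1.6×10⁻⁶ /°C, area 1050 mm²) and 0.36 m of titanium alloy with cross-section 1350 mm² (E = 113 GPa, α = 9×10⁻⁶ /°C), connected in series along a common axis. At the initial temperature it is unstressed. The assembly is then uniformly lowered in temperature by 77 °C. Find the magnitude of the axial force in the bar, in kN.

P ≈ 57.8 kN (tensile)

Free thermal contraction of the whole bar: Σ αᵢΔT Lᵢ = 1.6×10⁻⁶×77×450 + 9×10⁻⁶×77×360 = 0.3049 mm.
Since the ends are fixed, an axial force P builds up, equal in every segment, with P · Σ Lᵢ/(AᵢEᵢ) = δ_free.
The series flexibility is Σ Lᵢ/(AᵢEᵢ) = 450/(1050×147×10³) + 360/(1350×113×10³) = 5.275×10⁻⁶ mm/N.
P = 0.3049 / 5.275×10⁻⁶ = 57800 N = 57.8 kN, tensile.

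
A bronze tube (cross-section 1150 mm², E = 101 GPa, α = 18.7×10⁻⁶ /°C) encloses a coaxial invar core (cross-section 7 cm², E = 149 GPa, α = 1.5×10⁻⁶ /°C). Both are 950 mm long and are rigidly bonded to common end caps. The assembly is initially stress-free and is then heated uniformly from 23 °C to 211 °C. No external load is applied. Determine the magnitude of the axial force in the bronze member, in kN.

Both members must finish at the same length. With the larger α, the bronze tends to over-expand; the plates restrain it, putting the bronze in compression and the invar in tension. With no external load the two internal forces are equal and opposite, magnitude P.
Compatibility of the two members (thermal + elastic change equal): (α₁ − α₂)ΔT = P·[1/(A₁E₁) + 1/(A₂E₂)].
|α₁ − α₂|·ΔT = 17.2×10⁻⁶ × 188 = 0.003234.
1/(A₁E₁) + 1/(A₂E₂) = 1/(1150×101×10³) + 1/(700×149×10³) = 1.82×10⁻⁸ N⁻¹.
So P = 0.003234 / 1.82×10⁻⁸ = 177.7 kN.

P ≈ 178 kN (compressive in the bronze)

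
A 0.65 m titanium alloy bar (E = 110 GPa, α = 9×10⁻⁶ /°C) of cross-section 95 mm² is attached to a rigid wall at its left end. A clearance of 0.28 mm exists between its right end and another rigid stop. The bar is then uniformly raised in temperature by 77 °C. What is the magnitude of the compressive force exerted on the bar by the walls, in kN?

Unrestrained expansion: δ_free = αΔT L = 9×10⁻⁶ × 77 × 650 = 0.4505 mm.
This exceeds the 0.28 mm gap, so the wall pushes back. The portion of expansion that must be recovered elastically is δ_free − gap = 0.4505 − 0.28 = 0.1704 mm.
So σ = E(δ_free − g)/L = 110×10³ × 0.1704/650 = 28.85 MPa.
P = σA = 28.85 × 95 = 2.74 kN.

P ≈ 2.74 kN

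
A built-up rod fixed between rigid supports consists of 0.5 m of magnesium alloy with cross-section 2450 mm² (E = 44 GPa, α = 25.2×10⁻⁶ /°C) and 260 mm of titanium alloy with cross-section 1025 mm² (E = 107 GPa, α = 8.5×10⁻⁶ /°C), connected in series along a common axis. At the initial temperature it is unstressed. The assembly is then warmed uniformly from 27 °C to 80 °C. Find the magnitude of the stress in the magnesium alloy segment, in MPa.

Free thermal expansion of the whole bar: Σ αᵢΔT Lᵢ = 25.2×10⁻⁶×53×500 + 8.5×10⁻⁶×53×260 = 0.7849 mm.
Since the ends are fixed, an axial force P builds up, equal in every segment, with P · Σ Lᵢ/(AᵢEᵢ) = δ_free.
Σ Lᵢ/(AᵢEᵢ) = 500/(2450×44×10³) + 260/(1025×107×10³) = 7.009×10⁻⁶ mm/N.
P = 0.7849 / 7.009×10⁻⁶ = 112000 N = 112 kN, compressive.
σ_{magnesium alloy} = P / A = 112000 / 2450 = 45.71 MPa.

σ ≈ 45.7 MPa (compressive)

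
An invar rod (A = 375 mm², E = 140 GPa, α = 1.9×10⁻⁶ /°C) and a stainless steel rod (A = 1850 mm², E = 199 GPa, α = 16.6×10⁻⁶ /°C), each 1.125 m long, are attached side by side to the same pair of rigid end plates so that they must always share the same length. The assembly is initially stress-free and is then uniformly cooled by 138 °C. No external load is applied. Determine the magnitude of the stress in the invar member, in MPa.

σ ≈ 249 MPa (compressive)

Both members must finish at the same length. With the larger α, the stainless steel tends to over-contract; the plates restrain it, putting the stainless steel in tension and the invar in compression. With no external load the two internal forces are equal and opposite, magnitude P.
Equating the net (thermal + elastic) strains gives |α₁ − α₂|·ΔT = P·[1/(A₁E₁) + 1/(A₂E₂)].
|α₁ − α₂|·ΔT = 14.7×10⁻⁶ × 138 = 0.002029.
1/(A₁E₁) + 1/(A₂E₂) = 1/(375×140×10³) + 1/(1850×199×10³) = 2.176×10⁻⁸ N⁻¹.
P = 0.002029 / 2.176×10⁻⁸ = 93210 N = 93.21 kN.
σ_{invar} = P/A₁ = 93210/375 = 248.6 MPa, compressive.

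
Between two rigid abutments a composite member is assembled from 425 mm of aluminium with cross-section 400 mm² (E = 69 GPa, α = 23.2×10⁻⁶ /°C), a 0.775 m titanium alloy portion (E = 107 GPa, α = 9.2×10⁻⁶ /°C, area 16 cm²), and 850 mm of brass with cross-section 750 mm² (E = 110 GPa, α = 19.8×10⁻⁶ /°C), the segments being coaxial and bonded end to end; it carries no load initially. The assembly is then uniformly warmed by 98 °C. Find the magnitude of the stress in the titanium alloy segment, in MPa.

σ ≈ 68.5 MPa (compressive)

With the walls removed the bar would change length by δ_free = Σ αᵢΔT Lᵢ = 23.2×10⁻⁶×98×425 + 9.2×10⁻⁶×98×775 + 19.8×10⁻⁶×98×850 = 3.314 mm.
The walls prevent any net length change, so an axial force P (same in every segment) develops. Compatibility: P · Σ Lᵢ/(AᵢEᵢ) = δ_free.
Σ Lᵢ/(AᵢEᵢ) = 425/(400×69×10³) + 775/(1600×107×10³) + 850/(750×110×10³) = 3.023×10⁻⁵ mm/N.
So P = 3.314 / 3.023×10⁻⁵ = 109.6 kN, compressive.
σ_{titanium alloy} = P / A = 109600 / 1600 = 68.53 MPa.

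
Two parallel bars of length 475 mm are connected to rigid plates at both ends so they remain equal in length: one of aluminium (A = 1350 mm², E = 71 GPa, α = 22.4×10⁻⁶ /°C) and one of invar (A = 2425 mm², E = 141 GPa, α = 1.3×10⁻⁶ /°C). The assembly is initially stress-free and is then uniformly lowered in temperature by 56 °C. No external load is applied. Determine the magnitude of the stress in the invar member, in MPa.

Equilibrium of a rigid end plate with no external load gives equal and opposite internal forces ±P in the two members. Since α_{aluminium} > α_{invar}, cooling drives the aluminium into tension and the invar into compression.
Compatibility of the two members (thermal + elastic change equal): (α₁ − α₂)ΔT = P·[1/(A₁E₁) + 1/(A₂E₂)].
|α₁ − α₂|·ΔT = 21.1×10⁻⁶ × 56 = 0.001182.
1/(A₁E₁) + 1/(A₂E₂) = 1/(1350×71×10³) + 1/(2425×141×10³) = 1.336×10⁻⁸ N⁻¹.
So P = 0.001182 / 1.336×10⁻⁸ = 88.46 kN.
σ_{invar} = P/A₂ = 88460/2425 = 36.48 MPa, compressive.

σ ≈ 36.5 MPa (compressive)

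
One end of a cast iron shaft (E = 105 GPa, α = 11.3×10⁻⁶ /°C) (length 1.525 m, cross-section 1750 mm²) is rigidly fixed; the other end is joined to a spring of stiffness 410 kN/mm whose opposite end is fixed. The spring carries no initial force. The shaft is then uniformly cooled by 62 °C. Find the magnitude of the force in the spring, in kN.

P ≈ 99.5 kN

If the spring were absent the shaft would shorten by αΔT L = 11.3×10⁻⁶ × 62 × 1525 = 1.068 mm.
Let P be the tensile force in the spring. The shaft extends elastically by PL/(AE) and the spring stretches by P/k; together these equal δ_free.
So P = δ_free / [L/(AE) + 1/k] = 1.068 / [ 1525/(1750×105×10³) + 1/(410×10³) ].
P = 1.068 / 1.074×10⁻⁵ = 99500 N.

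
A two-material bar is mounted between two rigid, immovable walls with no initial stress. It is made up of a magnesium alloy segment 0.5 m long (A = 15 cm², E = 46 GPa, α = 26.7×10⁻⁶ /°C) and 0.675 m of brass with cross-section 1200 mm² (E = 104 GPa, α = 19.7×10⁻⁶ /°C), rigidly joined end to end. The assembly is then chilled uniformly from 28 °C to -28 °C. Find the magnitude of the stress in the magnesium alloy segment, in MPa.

σ ≈ 78.6 MPa (tensile)

If the supports were absent, the total length change would be Σ αᵢΔT Lᵢ = 26.7×10⁻⁶×56×500 + 19.7×10⁻⁶×56×675 = 1.492 mm.
Since the ends are fixed, an axial force P builds up, equal in every segment, with P · Σ Lᵢ/(AᵢEᵢ) = δ_free.
Σ Lᵢ/(AᵢEᵢ) = 500/(1500×46×10³) + 675/(1200×104×10³) = 1.266×10⁻⁵ mm/N.
P = 1.492 / 1.266×10⁻⁵ = 117900 N = 117.9 kN, tensile.
σ_{magnesium alloy} = P / A = 117900 / 1500 = 78.61 MPa.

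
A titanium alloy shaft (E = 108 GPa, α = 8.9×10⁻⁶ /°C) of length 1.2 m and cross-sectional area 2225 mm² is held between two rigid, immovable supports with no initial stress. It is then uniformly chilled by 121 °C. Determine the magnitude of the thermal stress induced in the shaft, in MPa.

With length fixed, the mechanical strain must cancel the thermal strain αΔT = 8.9×10⁻⁶ × 121 = 1076.9×10⁻⁶.
σ = EαΔT = 108×10³ × 8.9×10⁻⁶ × 121 = 116.3 MPa (tensile; the shaft is trying to contract).

σ ≈ 116 MPa (tensile)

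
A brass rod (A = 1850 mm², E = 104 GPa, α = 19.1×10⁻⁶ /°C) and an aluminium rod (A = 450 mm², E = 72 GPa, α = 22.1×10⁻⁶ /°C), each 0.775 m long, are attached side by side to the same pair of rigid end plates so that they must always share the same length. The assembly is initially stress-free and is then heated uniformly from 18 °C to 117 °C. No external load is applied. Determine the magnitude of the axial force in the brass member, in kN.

P ≈ 8.24 kN (tensile in the brass)

The aluminium has the larger α, so on heating it would change length more than the brass if both were free. The rigid plates force a common final length, so the aluminium is put into compression and the brass into tension, with equal and opposite forces P (no external load).
Compatibility of the two members (thermal + elastic change equal): (α₁ − α₂)ΔT = P·[1/(A₁E₁) + 1/(A₂E₂)].
|α₁ − α₂|·ΔT = 3×10⁻⁶ × 99 = 0.000297.
1/(A₁E₁) + 1/(A₂E₂) = 1/(1850×104×10³) + 1/(450×72×10³) = 3.606×10⁻⁸ N⁻¹.
So P = 0.000297 / 3.606×10⁻⁸ = 8.236 kN.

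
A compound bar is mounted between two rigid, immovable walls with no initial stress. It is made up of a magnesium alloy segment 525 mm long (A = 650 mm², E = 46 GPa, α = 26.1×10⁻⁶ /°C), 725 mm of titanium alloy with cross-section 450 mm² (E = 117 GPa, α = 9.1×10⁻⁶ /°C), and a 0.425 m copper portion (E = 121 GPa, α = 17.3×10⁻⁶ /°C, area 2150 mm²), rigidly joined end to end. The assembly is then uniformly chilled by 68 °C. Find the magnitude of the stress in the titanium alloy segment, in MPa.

With the walls removed the bar would change length by δ_free = Σ αᵢΔT Lᵢ = 26.1×10⁻⁶×68×525 + 9.1×10⁻⁶×68×725 + 17.3×10⁻⁶×68×425 = 1.88 mm.
The walls prevent any net length change, so an axial force P (same in every segment) develops. Compatibility: P · Σ Lᵢ/(AᵢEᵢ) = δ_free.
The series flexibility is Σ Lᵢ/(AᵢEᵢ) = 525/(650×46×10³) + 725/(450×117×10³) + 425/(2150×121×10³) = 3.296×10⁻⁵ mm/N.
P = 1.88 / 3.296×10⁻⁵ = 57050 N = 57.05 kN, tensile.
σ_{titanium alloy} = P / A = 57050 / 450 = 126.8 MPa.

σ ≈ 127 MPa (tensile)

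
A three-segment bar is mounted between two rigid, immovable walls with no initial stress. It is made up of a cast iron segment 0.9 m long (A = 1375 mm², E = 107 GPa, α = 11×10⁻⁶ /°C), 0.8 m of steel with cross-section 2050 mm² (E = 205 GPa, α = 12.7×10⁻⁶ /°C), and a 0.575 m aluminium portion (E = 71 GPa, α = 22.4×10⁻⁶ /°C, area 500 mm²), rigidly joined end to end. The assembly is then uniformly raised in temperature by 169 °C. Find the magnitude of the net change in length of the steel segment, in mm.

|ΔL| ≈ 1.28 mm

With the walls removed the bar would change length by δ_free = Σ αᵢΔT Lᵢ = 11×10⁻⁶×169×900 + 12.7×10⁻⁶×169×800 + 22.4×10⁻⁶×169×575 = 5.567 mm.
The walls prevent any net length change, so an axial force P (same in every segment) develops. Compatibility: P · Σ Lᵢ/(AᵢEᵢ) = δ_free.
Σ Lᵢ/(AᵢEᵢ) = 900/(1375×107×10³) + 800/(2050×205×10³) + 575/(500×71×10³) = 2.422×10⁻⁵ mm/N.
Hence P = δ_free / Σ(L/AE) = 5.567/2.422×10⁻⁵ = 229.9 kN (compressive).
For the steel segment, free thermal change = 12.7×10⁻⁶×169×800 = 1.717 mm and elastic change from P = 229900×800/(2050×205×10³) = 0.4376 mm; these oppose, so the net change is 1.28 mm (segment lengthens).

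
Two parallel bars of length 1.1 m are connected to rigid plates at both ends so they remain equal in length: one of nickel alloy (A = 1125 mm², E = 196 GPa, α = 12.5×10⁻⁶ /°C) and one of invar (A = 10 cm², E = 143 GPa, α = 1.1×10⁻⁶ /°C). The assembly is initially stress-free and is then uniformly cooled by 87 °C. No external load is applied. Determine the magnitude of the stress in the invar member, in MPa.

σ ≈ 86 MPa (compressive)

Equilibrium of a rigid end plate with no external load gives equal and opposite internal forces ±P in the two members. Since α_{nickel alloy} > α_{invar}, cooling drives the nickel alloy into tension and the invar into compression.
Setting the final lengths equal and cancelling L: (α₁ − α₂)ΔT = P/(A₁E₁) + P/(A₂E₂).
|α₁ − α₂|·ΔT = 11.4×10⁻⁶ × 87 = 0.0009918.
1/(A₁E₁) + 1/(A₂E₂) = 1/(1125×196×10³) + 1/(1000×143×10³) = 1.153×10⁻⁸ N⁻¹.
P = 0.0009918 / 1.153×10⁻⁸ = 86030 N = 86.03 kN.
σ_{invar} = P/A₂ = 86030/1000 = 86.03 MPa, compressive.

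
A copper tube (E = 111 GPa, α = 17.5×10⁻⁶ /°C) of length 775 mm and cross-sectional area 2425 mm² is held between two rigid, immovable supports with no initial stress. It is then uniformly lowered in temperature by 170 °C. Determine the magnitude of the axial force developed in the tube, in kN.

Full restraint means ε = 0, so the stress is σ = EαΔT = 111×10³ × 17.5×10⁻⁶ × 170 = 330.2 MPa.
P = AEαΔT = 2425 × 111×10³ × 17.5×10⁻⁶ × 170 = 800.8 kN (tensile).

P ≈ 801 kN (tensile)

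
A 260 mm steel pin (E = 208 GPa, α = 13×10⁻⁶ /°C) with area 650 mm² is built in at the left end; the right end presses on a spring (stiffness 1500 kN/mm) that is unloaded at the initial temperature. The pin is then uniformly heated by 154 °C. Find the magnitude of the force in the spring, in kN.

Free thermal expansion: δ_free = αΔT L = 13×10⁻⁶ × 154 × 260 = 0.5205 mm.
Let P be the compressive force at the spring. The pin shortens elastically by PL/(AE) and the spring compresses by P/k; together these equal δ_free.
P [ L/(AE) + 1/k ] = δ_free → P [ 260/(650×208×10³) + 1/(1500×10³) ] = 0.5205.
P = 0.5205 / 2.59×10⁻⁶ = 201000 N.

P ≈ 201 kN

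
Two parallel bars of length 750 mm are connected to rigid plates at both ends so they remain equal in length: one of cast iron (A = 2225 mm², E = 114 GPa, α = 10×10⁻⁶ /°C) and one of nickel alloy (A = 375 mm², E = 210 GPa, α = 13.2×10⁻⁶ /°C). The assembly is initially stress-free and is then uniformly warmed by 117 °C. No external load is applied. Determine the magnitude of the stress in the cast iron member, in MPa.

The nickel alloy has the larger α, so on heating it would change length more than the cast iron if both were free. The rigid plates force a common final length, so the nickel alloy is put into compression and the cast iron into tension, with equal and opposite forces P (no external load).
Setting the final lengths equal and cancelling L: (α₁ − α₂)ΔT = P/(A₁E₁) + P/(A₂E₂).
|α₁ − α₂|·ΔT = 3.2×10⁻⁶ × 117 = 0.0003744.
1/(A₁E₁) + 1/(A₂E₂) = 1/(2225×114×10³) + 1/(375×210×10³) = 1.664×10⁻⁸ N⁻¹.
P = 0.0003744 / 1.664×10⁻⁸ = 22500 N = 22.5 kN.
σ_{cast iron} = P/A₁ = 22500/2225 = 10.11 MPa, tensile.

σ ≈ 10.1 MPa (tensile)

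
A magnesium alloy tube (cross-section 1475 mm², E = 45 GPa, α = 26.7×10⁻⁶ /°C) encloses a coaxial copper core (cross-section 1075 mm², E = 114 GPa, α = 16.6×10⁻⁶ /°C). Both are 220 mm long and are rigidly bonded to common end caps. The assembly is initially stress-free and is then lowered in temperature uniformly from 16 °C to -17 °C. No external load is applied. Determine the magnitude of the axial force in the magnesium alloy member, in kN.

Both members must finish at the same length. With the larger α, the magnesium alloy tends to over-contract; the plates restrain it, putting the magnesium alloy in tension and the copper in compression. With no external load the two internal forces are equal and opposite, magnitude P.
Setting the final lengths equal and cancelling L: (α₁ − α₂)ΔT = P/(A₁E₁) + P/(A₂E₂).
|α₁ − α₂|·ΔT = 10.1×10⁻⁶ × 33 = 0.0003333.
1/(A₁E₁) + 1/(A₂E₂) = 1/(1475×45×10³) + 1/(1075×114×10³) = 2.323×10⁻⁸ N⁻¹.
So P = 0.0003333 / 2.323×10⁻⁸ = 14.35 kN.

P ≈ 14.4 kN (tensile in the magnesium alloy)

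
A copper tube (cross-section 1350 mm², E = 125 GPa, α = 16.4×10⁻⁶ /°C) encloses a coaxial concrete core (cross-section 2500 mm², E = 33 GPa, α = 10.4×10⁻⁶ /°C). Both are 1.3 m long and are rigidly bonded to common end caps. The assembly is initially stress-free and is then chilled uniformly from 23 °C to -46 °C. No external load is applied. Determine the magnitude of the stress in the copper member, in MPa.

Equilibrium of a rigid end plate with no external load gives equal and opposite internal forces ±P in the two members. Since α_{copper} > α_{concrete}, cooling drives the copper into tension and the concrete into compression.
Setting the final lengths equal and cancelling L: (α₁ − α₂)ΔT = P/(A₁E₁) + P/(A₂E₂).
|α₁ − α₂|·ΔT = 6×10⁻⁶ × 69 = 0.000414.
1/(A₁E₁) + 1/(A₂E₂) = 1/(1350×125×10³) + 1/(2500×33×10³) = 1.805×10⁻⁸ N⁻¹.
P = 0.000414 / 1.805×10⁻⁸ = 22940 N = 22.94 kN.
σ_{copper} = P/A₁ = 22940/1350 = 16.99 MPa, tensile.

σ ≈ 17 MPa (tensile)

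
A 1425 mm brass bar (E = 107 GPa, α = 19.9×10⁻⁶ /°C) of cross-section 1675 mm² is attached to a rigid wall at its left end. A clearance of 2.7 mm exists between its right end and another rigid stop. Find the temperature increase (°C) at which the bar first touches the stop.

The gap closes when αΔT L = 2.7 mm, since the bar is still unstressed at that instant.
ΔT = 2.7 / (19.9×10⁻⁶ × 1425) = 95.21 °C.

ΔT ≈ 95.2 °C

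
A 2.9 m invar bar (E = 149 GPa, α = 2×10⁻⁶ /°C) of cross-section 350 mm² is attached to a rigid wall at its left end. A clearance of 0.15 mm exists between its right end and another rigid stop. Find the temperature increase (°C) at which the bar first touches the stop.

ΔT ≈ 25.9 °C

Contact occurs when the free expansion equals the gap: αΔT L = 0.15 mm.
ΔT = 0.15 / (2×10⁻⁶ × 2900) = 25.86 °C.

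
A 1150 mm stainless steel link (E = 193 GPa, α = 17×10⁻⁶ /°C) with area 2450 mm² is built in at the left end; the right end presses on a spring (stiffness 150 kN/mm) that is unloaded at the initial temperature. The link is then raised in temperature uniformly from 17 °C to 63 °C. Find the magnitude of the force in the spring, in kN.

P ≈ 98.8 kN

The unrestrained thermal change is αΔT L = 17×10⁻⁶ × 46 × 1150 = 0.8993 mm.
With a force P in the spring, the elastic change of the link is PL/(AE) and that of the spring is P/k; compatibility requires their sum to equal δ_free.
So P = δ_free / [L/(AE) + 1/k] = 0.8993 / [ 1150/(2450×193×10³) + 1/(150×10³) ].
P = 0.8993 / 9.099×10⁻⁶ = 98840 N.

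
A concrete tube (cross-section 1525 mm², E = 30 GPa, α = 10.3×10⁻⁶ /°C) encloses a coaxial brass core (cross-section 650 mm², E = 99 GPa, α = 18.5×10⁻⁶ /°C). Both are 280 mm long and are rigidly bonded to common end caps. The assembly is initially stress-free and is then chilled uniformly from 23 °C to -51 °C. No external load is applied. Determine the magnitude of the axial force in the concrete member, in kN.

Both members must finish at the same length. With the larger α, the brass tends to over-contract; the plates restrain it, putting the brass in tension and the concrete in compression. With no external load the two internal forces are equal and opposite, magnitude P.
Setting the final lengths equal and cancelling L: (α₁ − α₂)ΔT = P/(A₁E₁) + P/(A₂E₂).
|α₁ − α₂|·ΔT = 8.2×10⁻⁶ × 74 = 0.0006068.
1/(A₁E₁) + 1/(A₂E₂) = 1/(1525×30×10³) + 1/(650×99×10³) = 3.74×10⁻⁸ N⁻¹.
P = 0.0006068 / 3.74×10⁻⁸ = 16230 N = 16.23 kN.

P ≈ 16.2 kN (compressive in the concrete)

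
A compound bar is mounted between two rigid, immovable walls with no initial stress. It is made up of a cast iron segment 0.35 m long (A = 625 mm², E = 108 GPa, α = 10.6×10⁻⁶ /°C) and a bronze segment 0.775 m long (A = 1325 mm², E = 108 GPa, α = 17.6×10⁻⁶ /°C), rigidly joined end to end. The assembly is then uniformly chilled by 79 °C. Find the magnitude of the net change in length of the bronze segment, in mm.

Free thermal contraction of the whole bar: Σ αᵢΔT Lᵢ = 10.6×10⁻⁶×79×350 + 17.6×10⁻⁶×79×775 = 1.371 mm.
The rigid supports impose zero overall length change; the single axial force P common to all segments must satisfy P Σ Lᵢ/(AᵢEᵢ) = δ_free.
Σ Lᵢ/(AᵢEᵢ) = 350/(625×108×10³) + 775/(1325×108×10³) = 1.06×10⁻⁵ mm/N.
P = 1.371 / 1.06×10⁻⁵ = 129300 N = 129.3 kN, tensile.
For the bronze segment, free thermal change = 17.6×10⁻⁶×79×775 = 1.078 mm and elastic change from P = 129300×775/(1325×108×10³) = 0.7002 mm; these oppose, so the net change is 0.377 mm (segment shortens).

|ΔL| ≈ 0.377 mm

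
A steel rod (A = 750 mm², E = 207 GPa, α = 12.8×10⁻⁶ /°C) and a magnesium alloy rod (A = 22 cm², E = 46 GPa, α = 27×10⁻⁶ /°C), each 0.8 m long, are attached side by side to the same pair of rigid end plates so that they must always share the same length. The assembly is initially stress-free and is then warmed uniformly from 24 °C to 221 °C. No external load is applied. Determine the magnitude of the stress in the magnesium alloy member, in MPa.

Both members must finish at the same length. With the larger α, the magnesium alloy tends to over-expand; the plates restrain it, putting the magnesium alloy in compression and the steel in tension. With no external load the two internal forces are equal and opposite, magnitude P.
Compatibility of the two members (thermal + elastic change equal): (α₁ − α₂)ΔT = P·[1/(A₁E₁) + 1/(A₂E₂)].
|α₁ − α₂|·ΔT = 14.2×10⁻⁶ × 197 = 0.002797.
1/(A₁E₁) + 1/(A₂E₂) = 1/(750×207×10³) + 1/(2200×46×10³) = 1.632×10⁻⁸ N⁻¹.
So P = 0.002797 / 1.632×10⁻⁸ = 171.4 kN.
σ_{magnesium alloy} = P/A₂ = 171400/2200 = 77.9 MPa, compressive.

σ ≈ 77.9 MPa (compressive)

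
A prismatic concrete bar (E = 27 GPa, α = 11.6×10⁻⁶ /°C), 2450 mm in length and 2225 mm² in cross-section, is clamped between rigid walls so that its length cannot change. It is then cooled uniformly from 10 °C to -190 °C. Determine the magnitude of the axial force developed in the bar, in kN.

P ≈ 139 kN (tensile)

The ends cannot move, so σ = EαΔT = 27×10³ × 11.6×10⁻⁶ × 200 = 62.64 MPa.
P = AEαΔT = 2225 × 27×10³ × 11.6×10⁻⁶ × 200 = 139.4 kN (tensile).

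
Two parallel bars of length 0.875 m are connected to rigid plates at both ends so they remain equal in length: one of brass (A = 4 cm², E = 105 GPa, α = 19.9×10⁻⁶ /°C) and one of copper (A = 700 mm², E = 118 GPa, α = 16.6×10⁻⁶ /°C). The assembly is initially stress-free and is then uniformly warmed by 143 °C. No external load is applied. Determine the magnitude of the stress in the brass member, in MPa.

Equilibrium of a rigid end plate with no external load gives equal and opposite internal forces ±P in the two members. Since α_{brass} > α_{copper}, heating drives the brass into compression and the copper into tension.
Setting the final lengths equal and cancelling L: (α₁ − α₂)ΔT = P/(A₁E₁) + P/(A₂E₂).
|α₁ − α₂|·ΔT = 3.3×10⁻⁶ × 143 = 0.0004719.
1/(A₁E₁) + 1/(A₂E₂) = 1/(400×105×10³) + 1/(700×118×10³) = 3.592×10⁻⁸ N⁻¹.
So P = 0.0004719 / 3.592×10⁻⁸ = 13.14 kN.
σ_{brass} = P/A₁ = 13140/400 = 32.85 MPa, compressive.

σ ≈ 32.8 MPa (compressive)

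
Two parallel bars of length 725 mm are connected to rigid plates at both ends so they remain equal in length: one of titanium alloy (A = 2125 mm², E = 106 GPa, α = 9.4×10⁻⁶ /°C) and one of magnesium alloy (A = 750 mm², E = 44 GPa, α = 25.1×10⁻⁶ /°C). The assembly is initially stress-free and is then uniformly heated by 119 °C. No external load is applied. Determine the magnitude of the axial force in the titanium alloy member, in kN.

Both members must finish at the same length. With the larger α, the magnesium alloy tends to over-expand; the plates restrain it, putting the magnesium alloy in compression and the titanium alloy in tension. With no external load the two internal forces are equal and opposite, magnitude P.
Compatibility of the two members (thermal + elastic change equal): (α₁ − α₂)ΔT = P·[1/(A₁E₁) + 1/(A₂E₂)].
|α₁ − α₂|·ΔT = 15.7×10⁻⁶ × 119 = 0.001868.
1/(A₁E₁) + 1/(A₂E₂) = 1/(2125×106×10³) + 1/(750×44×10³) = 3.474×10⁻⁸ N⁻¹.
So P = 0.001868 / 3.474×10⁻⁸ = 53.78 kN.

P ≈ 53.8 kN (tensile in the titanium alloy)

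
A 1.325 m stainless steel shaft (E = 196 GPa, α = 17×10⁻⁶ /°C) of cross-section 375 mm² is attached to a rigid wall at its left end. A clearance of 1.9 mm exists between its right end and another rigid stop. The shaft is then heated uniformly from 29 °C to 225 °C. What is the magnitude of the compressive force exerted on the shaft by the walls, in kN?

Unrestrained expansion: δ_free = αΔT L = 17×10⁻⁶ × 196 × 1325 = 4.415 mm.
This exceeds the 1.9 mm gap, so the wall pushes back. The portion of expansion that must be recovered elastically is δ_free − gap = 4.415 − 1.9 = 2.515 mm.
That suppressed elongation corresponds to σ = E·Δ/L = 196×10³ × 2.515/1325 = 372 MPa.
Force on the wall = σA = 372 × 375 mm² = 139.5 kN.

P ≈ 140 kN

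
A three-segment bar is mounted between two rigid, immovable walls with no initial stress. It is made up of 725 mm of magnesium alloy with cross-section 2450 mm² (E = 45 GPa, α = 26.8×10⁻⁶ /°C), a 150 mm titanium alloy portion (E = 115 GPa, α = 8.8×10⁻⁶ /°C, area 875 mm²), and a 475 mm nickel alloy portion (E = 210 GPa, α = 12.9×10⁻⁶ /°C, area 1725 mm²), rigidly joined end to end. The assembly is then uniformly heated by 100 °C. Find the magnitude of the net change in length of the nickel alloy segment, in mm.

|ΔL| ≈ 0.237 mm

If the supports were absent, the total length change would be Σ αᵢΔT Lᵢ = 26.8×10⁻⁶×100×725 + 8.8×10⁻⁶×100×150 + 12.9×10⁻⁶×100×475 = 2.688 mm.
The walls prevent any net length change, so an axial force P (same in every segment) develops. Compatibility: P · Σ Lᵢ/(AᵢEᵢ) = δ_free.
Σ Lᵢ/(AᵢEᵢ) = 725/(2450×45×10³) + 150/(875×115×10³) + 475/(1725×210×10³) = 9.378×10⁻⁶ mm/N.
Hence P = δ_free / Σ(L/AE) = 2.688/9.378×10⁻⁶ = 286.6 kN (compressive).
For the nickel alloy segment, free thermal change = 12.9×10⁻⁶×100×475 = 0.6127 mm and elastic change from P = 286600×475/(1725×210×10³) = 0.3758 mm; these oppose, so the net change is 0.237 mm (segment lengthens).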